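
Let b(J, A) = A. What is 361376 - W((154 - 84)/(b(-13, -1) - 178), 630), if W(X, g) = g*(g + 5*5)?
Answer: -51274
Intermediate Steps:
W(X, g) = g*(25 + g) (W(X, g) = g*(g + 25) = g*(25 + g))
361376 - W((154 - 84)/(b(-13, -1) - 178), 630) = 361376 - 630*(25 + 630) = 361376 - 630*655 = 361376 - 1*412650 = 361376 - 412650 = -51274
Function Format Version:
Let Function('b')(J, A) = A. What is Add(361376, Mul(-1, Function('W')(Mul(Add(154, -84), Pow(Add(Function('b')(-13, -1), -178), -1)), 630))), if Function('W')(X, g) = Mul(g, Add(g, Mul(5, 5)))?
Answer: -51274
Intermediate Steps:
Function('W')(X, g) = Mul(g, Add(25, g)) (Function('W')(X, g) = Mul(g, Add(g, 25)) = Mul(g, Add(25, g)))
Add(361376, Mul(-1, Function('W')(Mul(Add(154, -84), Pow(Add(Function('b')(-13, -1), -178), -1)), 630))) = Add(361376, Mul(-1, Mul(630, Add(25, 630)))) = Add(361376, Mul(-1, Mul(630, 655))) = Add(361376, Mul(-1, 412650)) = Add(361376, -412650) = -51274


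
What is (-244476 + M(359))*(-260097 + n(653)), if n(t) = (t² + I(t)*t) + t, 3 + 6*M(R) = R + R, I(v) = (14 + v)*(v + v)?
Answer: -834229201602511/6 ≈ -1.3904e+14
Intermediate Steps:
I(v) = 2*v*(14 + v) (I(v) = (14 + v)*(2*v) = 2*v*(14 + v))
M(R) = -½ + R/3 (M(R) = -½ + (R + R)/6 = -½ + (2*R)/6 = -½ + R/3)
n(t) = t + t² + 2*t²*(14 + t) (n(t) = (t² + (2*t*(14 + t))*t) + t = (t² + 2*t²*(14 + t)) + t = t + t² + 2*t²*(14 + t))
(-244476 + M(359))*(-260097 + n(653)) = (-244476 + (-½ + (⅓)*359))*(-260097 + 653*(1 + 653 + 2*653*(14 + 653))) = (-244476 + (-½ + 359/3))*(-260097 + 653*(1 + 653 + 2*653*667)) = (-244476 + 715/6)*(-260097 + 653*(1 + 653 + 871102)) = -1466141*(-260097 + 653*871756)/6 = -1466141*(-260097 + 569256668)/6 = -1466141/6*568996571 = -834229201602511/6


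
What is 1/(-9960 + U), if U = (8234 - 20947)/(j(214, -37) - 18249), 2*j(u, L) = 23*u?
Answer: -15788/157235767 ≈ -0.00010041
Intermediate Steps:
j(u, L) = 23*u/2 (j(u, L) = (23*u)/2 = 23*u/2)
U = 12713/15788 (U = (8234 - 20947)/((23/2)*214 - 18249) = -12713/(2461 - 18249) = -12713/(-15788) = -12713*(-1/15788) = 12713/15788 ≈ 0.80523)
1/(-9960 + U) = 1/(-9960 + 12713/15788) = 1/(-157235767/15788) = -15788/157235767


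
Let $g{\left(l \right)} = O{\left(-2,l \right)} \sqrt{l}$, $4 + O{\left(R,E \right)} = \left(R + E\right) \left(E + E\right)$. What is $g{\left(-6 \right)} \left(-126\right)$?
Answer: $- 11592 i \sqrt{6} \approx - 28395.0 i$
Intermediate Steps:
$O{\left(R,E \right)} = -4 + 2 E \left(E + R\right)$ ($O{\left(R,E \right)} = -4 + \left(R + E\right) \left(E + E\right) = -4 + \left(E + R\right) 2 E = -4 + 2 E \left(E + R\right)$)
$g{\left(l \right)} = \sqrt{l} \left(-4 - 4 l + 2 l^{2}\right)$ ($g{\left(l \right)} = \left(-4 + 2 l^{2} + 2 l \left(-2\right)\right) \sqrt{l} = \left(-4 + 2 l^{2} - 4 l\right) \sqrt{l} = \left(-4 - 4 l + 2 l^{2}\right) \sqrt{l} = \sqrt{l} \left(-4 - 4 l + 2 l^{2}\right)$)
$g{\left(-6 \right)} \left(-126\right) = 2 \sqrt{-6} \left(-2 + \left(-6\right)^{2} - -12\right) \left(-126\right) = 2 i \sqrt{6} \left(-2 + 36 + 12\right) \left(-126\right) = 2 i \sqrt{6} \cdot 46 \left(-126\right) = 92 i \sqrt{6} \left(-126\right) = - 11592 i \sqrt{6}$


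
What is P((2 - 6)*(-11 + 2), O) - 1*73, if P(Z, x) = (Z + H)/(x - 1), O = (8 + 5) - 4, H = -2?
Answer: -275/4 ≈ -68.750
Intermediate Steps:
O = 9 (O = 13 - 4 = 9)
P(Z, x) = (-2 + Z)/(-1 + x) (P(Z, x) = (Z - 2)/(x - 1) = (-2 + Z)/(-1 + x))
P((2 - 6)*(-11 + 2), O) - 1*73 = (-2 + (2 - 6)*(-11 + 2))/(-1 + 9) - 1*73 = (-2 - 4*(-9))/8 - 73 = (-2 + 36)/8 - 73 = (⅛)*34 - 73 = 17/4 - 73 = -275/4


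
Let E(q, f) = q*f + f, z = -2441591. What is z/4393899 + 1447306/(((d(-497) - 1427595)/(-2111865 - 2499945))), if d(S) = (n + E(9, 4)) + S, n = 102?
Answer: 2932795541608230169/627426807705 ≈ 4.6743e+6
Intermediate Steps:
E(q, f) = f + f*q (E(q, f) = f*q + f = f + f*q)
d(S) = 142 + S (d(S) = (102 + 4*(1 + 9)) + S = (102 + 4*10) + S = (102 + 40) + S = 142 + S)
z/4393899 + 1447306/(((d(-497) - 1427595)/(-2111865 - 2499945))) = -2441591/4393899 + 1447306/((((142 - 497) - 1427595)/(-2111865 - 2499945))) = -2441591*1/4393899 + 1447306/(((-355 - 1427595)/(-4611810))) = -2441591/4393899 + 1447306/((-1427950*(-1/4611810))) = -2441591/4393899 + 1447306/(142795/461181) = -2441591/4393899 + 1447306*(461181/142795) = -2441591/4393899 + 667470028386/142795 = 2932795541608230169/627426807705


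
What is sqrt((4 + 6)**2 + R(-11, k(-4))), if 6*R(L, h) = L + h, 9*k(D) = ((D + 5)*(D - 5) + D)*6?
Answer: sqrt(3482)/6 ≈ 9.8347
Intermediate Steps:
k(D) = 2*D/3 + 2*(-5 + D)*(5 + D)/3 (k(D) = (((D + 5)*(D - 5) + D)*6)/9 = (((5 + D)*(-5 + D) + D)*6)/9 = (((-5 + D)*(5 + D) + D)*6)/9 = ((D + (-5 + D)*(5 + D))*6)/9 = (6*D + 6*(-5 + D)*(5 + D))/9 = 2*D/3 + 2*(-5 + D)*(5 + D)/3)
R(L, h) = L/6 + h/6 (R(L, h) = (L + h)/6 = L/6 + h/6)
sqrt((4 + 6)**2 + R(-11, k(-4))) = sqrt((4 + 6)**2 + ((1/6)*(-11) + (-50/3 + (2/3)*(-4) + (2/3)*(-4)**2)/6)) = sqrt(10**2 + (-11/6 + (-50/3 - 8/3 + (2/3)*16)/6)) = sqrt(100 + (-11/6 + (-50/3 - 8/3 + 32/3)/6)) = sqrt(100 + (-11/6 + (1/6)*(-26/3))) = sqrt(100 + (-11/6 - 13/9)) = sqrt(100 - 59/18) = sqrt(1741/18) = sqrt(3482)/6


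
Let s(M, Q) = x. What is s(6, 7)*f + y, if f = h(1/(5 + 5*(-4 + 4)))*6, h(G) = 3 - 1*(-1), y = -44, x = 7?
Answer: 124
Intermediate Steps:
h(G) = 4 (h(G) = 3 + 1 = 4)
s(M, Q) = 7
f = 24 (f = 4*6 = 24)
s(6, 7)*f + y = 7*24 - 44 = 168 - 44 = 124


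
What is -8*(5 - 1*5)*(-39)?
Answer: 0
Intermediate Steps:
-8*(5 - 1*5)*(-39) = -8*(5 - 5)*(-39) = -8*0*(-39) = 0*(-39) = 0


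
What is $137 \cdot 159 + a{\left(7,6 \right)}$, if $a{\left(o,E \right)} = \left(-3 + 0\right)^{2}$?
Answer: $21792$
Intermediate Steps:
$a{\left(o,E \right)} = 9$ ($a{\left(o,E \right)} = \left(-3\right)^{2} = 9$)
$137 \cdot 159 + a{\left(7,6 \right)} = 137 \cdot 159 + 9 = 21783 + 9 = 21792$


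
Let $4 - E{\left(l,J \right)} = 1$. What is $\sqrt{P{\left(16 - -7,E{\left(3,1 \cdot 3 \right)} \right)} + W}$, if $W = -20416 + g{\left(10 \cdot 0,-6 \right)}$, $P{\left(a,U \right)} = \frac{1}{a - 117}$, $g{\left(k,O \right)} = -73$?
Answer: $\frac{i \sqrt{181040898}}{94} \approx 143.14 i$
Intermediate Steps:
$E{\left(l,J \right)} = 3$ ($E{\left(l,J \right)} = 4 - 1 = 3$)
$P{\left(a,U \right)} = \frac{1}{-117 + a}$
$W = -20489$ ($W = -20416 - 73 = -20489$)
$\sqrt{P{\left(16 - -7,E{\left(3,1 \cdot 3 \right)} \right)} + W} = \sqrt{\frac{1}{-117 + \left(16 - -7\right)} - 20489} = \sqrt{\frac{1}{-117 + \left(16 + 7\right)} - 20489} = \sqrt{\frac{1}{-117 + 23} - 20489} = \sqrt{\frac{1}{-94} - 20489} = \sqrt{- \frac{1}{94} - 20489} = \sqrt{- \frac{1925967}{94}} = \frac{i \sqrt{181040898}}{94}$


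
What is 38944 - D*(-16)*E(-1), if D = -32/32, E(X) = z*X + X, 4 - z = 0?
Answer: 39024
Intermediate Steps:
z = 4 (z = 4 - 1*0 = 4 + 0 = 4)
E(X) = 5*X (E(X) = 4*X + X = 5*X)
D = -1 (D = -32*1/32 = -1)
38944 - D*(-16)*E(-1) = 38944 - (-1*(-16))*5*(-1) = 38944 - 16*(-5) = 38944 - 1*(-80) = 38944 + 80 = 39024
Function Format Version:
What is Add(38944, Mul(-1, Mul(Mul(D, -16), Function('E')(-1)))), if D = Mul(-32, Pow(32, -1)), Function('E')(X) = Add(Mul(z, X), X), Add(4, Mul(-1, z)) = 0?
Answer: 39024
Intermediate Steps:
z = 4 (z = Add(4, Mul(-1, 0)) = Add(4, 0) = 4)
Function('E')(X) = Mul(5, X) (Function('E')(X) = Add(Mul(4, X), X) = Mul(5, X))
D = -1 (D = Mul(-32, Rational(1, 32)) = -1)
Add(38944, Mul(-1, Mul(Mul(D, -16), Function('E')(-1)))) = Add(38944, Mul(-1, Mul(Mul(-1, -16), Mul(5, -1)))) = Add(38944, Mul(-1, Mul(16, -5))) = Add(38944, Mul(-1, -80)) = Add(38944, 80) = 39024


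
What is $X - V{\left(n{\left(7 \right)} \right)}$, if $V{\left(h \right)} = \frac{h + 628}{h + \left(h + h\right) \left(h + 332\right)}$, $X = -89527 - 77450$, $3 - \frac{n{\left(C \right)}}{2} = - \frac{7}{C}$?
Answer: $- \frac{75807611}{454} \approx -1.6698 \cdot 10^{5}$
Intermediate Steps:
$n{\left(C \right)} = 6 + \frac{14}{C}$ ($n{\left(C \right)} = 6 - 2 \left(- \frac{7}{C}\right) = 6 + \frac{14}{C}$)
$X = -166977$
$V{\left(h \right)} = \frac{628 + h}{h + 2 h \left(332 + h\right)}$
$X - V{\left(n{\left(7 \right)} \right)} = -166977 - \frac{628 + \left(6 + \frac{14}{7}\right)}{\left(6 + \frac{14}{7}\right) \left(665 + 2 \left(6 + \frac{14}{7}\right)\right)} = -166977 - \frac{628 + \left(6 + 14 \cdot \frac{1}{7}\right)}{\left(6 + 14 \cdot \frac{1}{7}\right) \left(665 + 2 \left(6 + 14 \cdot \frac{1}{7}\right)\right)} = -166977 - \frac{628 + \left(6 + 2\right)}{\left(6 + 2\right) \left(665 + 2 \left(6 + 2\right)\right)} = -166977 - \frac{628 + 8}{8 \left(665 + 2 \cdot 8\right)} = -166977 - \frac{1}{8} \frac{1}{665 + 16} \cdot 636 = -166977 - \frac{1}{8} \cdot \frac{1}{681} \cdot 636 = -166977 - \frac{53}{454} = - \frac{75807611}{454}$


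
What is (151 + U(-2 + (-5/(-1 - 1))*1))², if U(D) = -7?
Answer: 20736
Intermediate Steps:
(151 + U(-2 + (-5/(-1 - 1))*1))² = (151 - 7)² = 144² = 20736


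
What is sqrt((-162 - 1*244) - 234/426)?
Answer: I*sqrt(2049415)/71 ≈ 20.163*I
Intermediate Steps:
sqrt((-162 - 1*244) - 234/426) = sqrt((-162 - 244) - 234*1/426) = sqrt(-406 - 39/71) = sqrt(-28865/71) = I*sqrt(2049415)/71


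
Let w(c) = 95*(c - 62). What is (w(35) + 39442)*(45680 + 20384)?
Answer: 2436242128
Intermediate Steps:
w(c) = -5890 + 95*c (w(c) = 95*(-62 + c) = -5890 + 95*c)
(w(35) + 39442)*(45680 + 20384) = ((-5890 + 95*35) + 39442)*(45680 + 20384) = ((-5890 + 3325) + 39442)*66064 = (-2565 + 39442)*66064 = 36877*66064 = 2436242128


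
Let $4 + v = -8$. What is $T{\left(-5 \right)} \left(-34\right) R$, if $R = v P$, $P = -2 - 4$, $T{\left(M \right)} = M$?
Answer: $12240$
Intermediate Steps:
$v = -12$ ($v = -4 - 8 = -12$)
$P = -6$ ($P = -2 - 4 = -6$)
$R = 72$ ($R = \left(-12\right) \left(-6\right) = 72$)
$T{\left(-5 \right)} \left(-34\right) R = \left(-5\right) \left(-34\right) 72 = 170 \cdot 72 = 12240$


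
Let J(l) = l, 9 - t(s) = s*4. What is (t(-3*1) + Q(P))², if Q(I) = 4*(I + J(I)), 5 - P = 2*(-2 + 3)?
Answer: 2025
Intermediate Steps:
t(s) = 9 - 4*s (t(s) = 9 - s*4 = 9 - 4*s)
P = 3 (P = 5 - 2*(-2 + 3) = 5 - 2 = 3)
Q(I) = 8*I (Q(I) = 4*(I + I) = 4*(2*I) = 8*I)
(t(-3*1) + Q(P))² = ((9 - (-12)) + 8*3)² = ((9 - 4*(-3)) + 24)² = ((9 + 12) + 24)² = (21 + 24)² = 45² = 2025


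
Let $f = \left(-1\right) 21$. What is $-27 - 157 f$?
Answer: $3270$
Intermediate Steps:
$f = -21$
$-27 - 157 f = -27 - -3297 = -27 + 3297 = 3270$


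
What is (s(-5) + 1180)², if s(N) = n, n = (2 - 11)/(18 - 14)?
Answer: 22193521/16 ≈ 1.3871e+6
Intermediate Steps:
n = -9/4 ≈ -2.2500
s(N) = -9/4
(s(-5) + 1180)² = (-9/4 + 1180)² = (4711/4)² = 22193521/16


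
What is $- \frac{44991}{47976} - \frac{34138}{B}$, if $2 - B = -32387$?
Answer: $- \frac{1031672729}{517964888} \approx -1.9918$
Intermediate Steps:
$B = 32389$ ($B = 2 - -32387 = 2 + 32387 = 32389$)
$- \frac{44991}{47976} - \frac{34138}{B} = - \frac{44991}{47976} - \frac{34138}{32389} = \left(-44991\right) \frac{1}{47976} - \frac{34138}{32389} = - \frac{14997}{15992} - \frac{34138}{32389} = - \frac{1031672729}{517964888}$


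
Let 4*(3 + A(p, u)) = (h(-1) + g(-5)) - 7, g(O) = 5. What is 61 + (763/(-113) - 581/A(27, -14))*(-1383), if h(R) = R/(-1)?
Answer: -349384810/1469 ≈ -2.3784e+5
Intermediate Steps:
h(R) = -R (h(R) = R*(-1) = -R)
A(p, u) = -13/4 (A(p, u) = -3 + ((-1*(-1) + 5) - 7)/4 = -3 + ((1 + 5) - 7)/4 = -3 + (6 - 7)/4 = -3 + (1/4)*(-1) = -3 - 1/4 = -13/4)
61 + (763/(-113) - 581/A(27, -14))*(-1383) = 61 + (763/(-113) - 581/(-13/4))*(-1383) = 61 + (763*(-1/113) - 581*(-4/13))*(-1383) = 61 + (-763/113 + 2324/13)*(-1383) = 61 + (252693/1469)*(-1383) = 61 - 349474419/1469 = -349384810/1469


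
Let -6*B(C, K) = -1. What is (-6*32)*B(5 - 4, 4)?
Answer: -32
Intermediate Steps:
B(C, K) = ⅙ (B(C, K) = -⅙*(-1) = ⅙)
(-6*32)*B(5 - 4, 4) = -6*32*(⅙) = -192*⅙ = -32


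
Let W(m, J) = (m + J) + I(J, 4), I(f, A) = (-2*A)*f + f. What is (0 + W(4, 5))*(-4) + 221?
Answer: 325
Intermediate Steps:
I(f, A) = f - 2*A*f (I(f, A) = -2*A*f + f = f - 2*A*f)
W(m, J) = m - 6*J (W(m, J) = (m + J) + J*(1 - 2*4) = (J + m) + J*(1 - 8) = (J + m) + J*(-7) = (J + m) - 7*J = m - 6*J)
(0 + W(4, 5))*(-4) + 221 = (0 + (4 - 6*5))*(-4) + 221 = (0 + (4 - 30))*(-4) + 221 = (0 - 26)*(-4) + 221 = -26*(-4) + 221 = 104 + 221 = 325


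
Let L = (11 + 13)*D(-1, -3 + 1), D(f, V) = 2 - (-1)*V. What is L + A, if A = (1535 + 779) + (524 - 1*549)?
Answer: 2289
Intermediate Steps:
D(f, V) = 2 + V
L = 0 (L = (11 + 13)*(2 + (-3 + 1)) = 24*(2 - 2) = 24*0 = 0)
A = 2289 (A = 2314 + (524 - 549) = 2314 - 25 = 2289)
L + A = 0 + 2289 = 2289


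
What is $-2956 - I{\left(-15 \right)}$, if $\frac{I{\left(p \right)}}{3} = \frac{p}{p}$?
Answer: $-2959$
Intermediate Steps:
$I{\left(p \right)} = 3$ ($I{\left(p \right)} = 3 \frac{p}{p} = 3 \cdot 1 = 3$)
$-2956 - I{\left(-15 \right)} = -2956 - 3 = -2959$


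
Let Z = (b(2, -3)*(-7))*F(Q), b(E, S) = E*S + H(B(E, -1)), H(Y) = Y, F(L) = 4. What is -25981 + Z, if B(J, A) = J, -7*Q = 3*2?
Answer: -25869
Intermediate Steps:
Q = -6/7 (Q = -3*2/7 = -1/7*6 = -6/7 ≈ -0.85714)
b(E, S) = E + E*S (b(E, S) = E*S + E = E + E*S)
Z = 112 (Z = ((2*(1 - 3))*(-7))*4 = ((2*(-2))*(-7))*4 = -4*(-7)*4 = 28*4 = 112)
-25981 + Z = -25981 + 112 = -25869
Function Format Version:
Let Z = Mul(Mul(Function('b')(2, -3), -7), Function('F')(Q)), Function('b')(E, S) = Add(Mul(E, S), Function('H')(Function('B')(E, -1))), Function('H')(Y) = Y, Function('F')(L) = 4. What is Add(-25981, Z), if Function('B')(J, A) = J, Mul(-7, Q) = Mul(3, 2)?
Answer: -25869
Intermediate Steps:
Q = Rational(-6, 7) (Q = Mul(Rational(-1, 7), Mul(3, 2)) = Mul(Rational(-1, 7), 6) = Rational(-6, 7) ≈ -0.85714)
Function('b')(E, S) = Add(E, Mul(E, S)) (Function('b')(E, S) = Add(Mul(E, S), E) = Add(E, Mul(E, S)))
Z = 112 (Z = Mul(Mul(Mul(2, Add(1, -3)), -7), 4) = Mul(Mul(Mul(2, -2), -7), 4) = Mul(Mul(-4, -7), 4) = Mul(28, 4) = 112)
Add(-25981, Z) = Add(-25981, 112) = -25869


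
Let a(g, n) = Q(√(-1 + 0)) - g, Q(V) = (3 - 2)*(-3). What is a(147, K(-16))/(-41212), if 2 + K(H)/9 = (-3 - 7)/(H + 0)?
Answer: 75/20606 ≈ 0.0036397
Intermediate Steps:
K(H) = -18 - 90/H (K(H) = -18 + 9*((-3 - 7)/(H + 0)) = -18 + 9*(-10/H) = -18 - 90/H)
Q(V) = -3 (Q(V) = 1*(-3) = -3)
a(g, n) = -3 - g
a(147, K(-16))/(-41212) = (-3 - 1*147)/(-41212) = (-3 - 147)*(-1/41212) = -150*(-1/41212) = 75/20606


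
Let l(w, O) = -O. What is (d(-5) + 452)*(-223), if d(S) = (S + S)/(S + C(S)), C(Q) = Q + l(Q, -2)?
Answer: -404299/4 ≈ -1.0107e+5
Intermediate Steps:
C(Q) = 2 + Q (C(Q) = Q - 1*(-2) = Q + 2 = 2 + Q)
d(S) = 2*S/(2 + 2*S) (d(S) = (S + S)/(S + (2 + S)) = (2*S)/(2 + 2*S) = 2*S/(2 + 2*S))
(d(-5) + 452)*(-223) = (-5/(1 - 5) + 452)*(-223) = (-5/(-4) + 452)*(-223) = (-5*(-¼) + 452)*(-223) = (5/4 + 452)*(-223) = (1813/4)*(-223) = -404299/4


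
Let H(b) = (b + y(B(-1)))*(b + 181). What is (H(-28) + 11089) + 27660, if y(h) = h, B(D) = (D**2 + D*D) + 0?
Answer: 34771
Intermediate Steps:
B(D) = 2*D**2 (B(D) = (D**2 + D**2) + 0 = 2*D**2 + 0 = 2*D**2)
H(b) = (2 + b)*(181 + b) (H(b) = (b + 2*(-1)**2)*(b + 181) = (b + 2*1)*(181 + b) = (b + 2)*(181 + b) = (2 + b)*(181 + b))
(H(-28) + 11089) + 27660 = ((362 + (-28)**2 + 183*(-28)) + 11089) + 27660 = ((362 + 784 - 5124) + 11089) + 27660 = (-3978 + 11089) + 27660 = 7111 + 27660 = 34771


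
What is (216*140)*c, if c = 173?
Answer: 5231520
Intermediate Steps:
(216*140)*c = (216*140)*173 = 30240*173 = 5231520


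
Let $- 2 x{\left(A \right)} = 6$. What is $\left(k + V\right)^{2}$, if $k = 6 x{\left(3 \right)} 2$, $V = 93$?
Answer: $3249$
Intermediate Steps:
$x{\left(A \right)} = -3$ ($x{\left(A \right)} = \left(- \frac{1}{2}\right) 6 = -3$)
$k = -36$ ($k = 6 \left(-3\right) 2 = \left(-18\right) 2 = -36$)
$\left(k + V\right)^{2} = \left(-36 + 93\right)^{2} = 57^{2} = 3249$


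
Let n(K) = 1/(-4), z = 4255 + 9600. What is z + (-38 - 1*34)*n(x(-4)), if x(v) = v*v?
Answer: 13873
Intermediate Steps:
x(v) = v²
z = 13855
n(K) = -¼ (n(K) = 1*(-¼) = -¼)
z + (-38 - 1*34)*n(x(-4)) = 13855 + (-38 - 1*34)*(-¼) = 13855 + (-38 - 34)*(-¼) = 13855 - 72*(-¼) = 13855 + 18 = 13873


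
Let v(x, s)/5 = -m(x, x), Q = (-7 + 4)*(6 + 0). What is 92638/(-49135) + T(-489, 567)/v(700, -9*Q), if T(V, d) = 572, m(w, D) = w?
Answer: -17616911/8598625 ≈ -2.0488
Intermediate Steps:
Q = -18 (Q = -3*6 = -18)
v(x, s) = -5*x (v(x, s) = 5*(-x) = -5*x)
92638/(-49135) + T(-489, 567)/v(700, -9*Q) = 92638/(-49135) + 572/((-5*700)) = 92638*(-1/49135) + 572/(-3500) = -92638/49135 + 572*(-1/3500) = -92638/49135 - 143/875 = -17616911/8598625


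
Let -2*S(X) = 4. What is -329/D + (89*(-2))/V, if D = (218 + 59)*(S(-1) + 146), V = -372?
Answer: 581473/1236528 ≈ 0.47025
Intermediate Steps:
S(X) = -2 (S(X) = -1/2*4 = -2)
D = 39888 (D = (218 + 59)*(-2 + 146) = 277*144 = 39888)
-329/D + (89*(-2))/V = -329/39888 + (89*(-2))/(-372) = -329*1/39888 - 178*(-1/372) = -329/39888 + 89/186 = 581473/1236528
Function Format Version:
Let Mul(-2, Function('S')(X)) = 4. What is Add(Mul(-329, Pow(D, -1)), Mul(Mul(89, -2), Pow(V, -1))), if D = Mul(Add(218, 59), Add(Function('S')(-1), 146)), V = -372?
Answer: Rational(581473, 1236528) ≈ 0.47025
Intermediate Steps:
Function('S')(X) = -2 (Function('S')(X) = Mul(Rational(-1, 2), 4) = -2)
D = 39888 (D = Mul(Add(218, 59), Add(-2, 146)) = Mul(277, 144) = 39888)
Add(Mul(-329, Pow(D, -1)), Mul(Mul(89, -2), Pow(V, -1))) = Add(Mul(-329, Pow(39888, -1)), Mul(Mul(89, -2), Pow(-372, -1))) = Add(Mul(-329, Rational(1, 39888)), Mul(-178, Rational(-1, 372))) = Add(Rational(-329, 39888), Rational(89, 186)) = Rational(581473, 1236528)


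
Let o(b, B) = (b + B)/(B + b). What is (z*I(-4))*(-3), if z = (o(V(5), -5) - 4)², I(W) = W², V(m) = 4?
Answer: -432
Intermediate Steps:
o(b, B) = 1 (o(b, B) = (B + b)/(B + b) = 1)
z = 9 (z = (1 - 4)² = (-3)² = 9)
(z*I(-4))*(-3) = (9*(-4)²)*(-3) = (9*16)*(-3) = 144*(-3) = -432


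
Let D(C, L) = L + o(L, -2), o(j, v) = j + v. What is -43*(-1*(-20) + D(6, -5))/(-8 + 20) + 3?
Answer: -77/3 ≈ -25.667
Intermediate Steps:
D(C, L) = -2 + 2*L (D(C, L) = L + (L - 2) = L + (-2 + L) = -2 + 2*L)
-43*(-1*(-20) + D(6, -5))/(-8 + 20) + 3 = -43*(-1*(-20) + (-2 + 2*(-5)))/(-8 + 20) + 3 = -43*(20 + (-2 - 10))/12 + 3 = -43*(20 - 12)/12 + 3 = -344/12 + 3 = -43*⅔ + 3 = -86/3 + 3 = -77/3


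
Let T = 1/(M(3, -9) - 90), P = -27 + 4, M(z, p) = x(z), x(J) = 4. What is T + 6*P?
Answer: -11869/86 ≈ -138.01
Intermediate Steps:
M(z, p) = 4
P = -23
T = -1/86 (T = 1/(4 - 90) = 1/(-86) = -1/86 ≈ -0.011628)
T + 6*P = -1/86 + 6*(-23) = -1/86 - 138 = -11869/86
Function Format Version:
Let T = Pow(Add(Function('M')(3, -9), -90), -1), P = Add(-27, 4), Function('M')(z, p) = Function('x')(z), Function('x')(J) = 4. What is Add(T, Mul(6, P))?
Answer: Rational(-11869, 86) ≈ -138.01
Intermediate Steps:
Function('M')(z, p) = 4
P = -23
T = Rational(-1, 86) (T = Pow(Add(4, -90), -1) = Pow(-86, -1) = Rational(-1, 86) ≈ -0.011628)
Add(T, Mul(6, P)) = Add(Rational(-1, 86), Mul(6, -23)) = Add(Rational(-1, 86), -138) = Rational(-11869, 86)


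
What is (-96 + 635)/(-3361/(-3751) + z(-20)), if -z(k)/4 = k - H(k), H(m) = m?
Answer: 2021789/3361 ≈ 601.54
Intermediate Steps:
z(k) = 0 (z(k) = -4*(k - k) = -4*0 = 0)
(-96 + 635)/(-3361/(-3751) + z(-20)) = (-96 + 635)/(-3361/(-3751) + 0) = 539/(-3361*(-1/3751) + 0) = 539/(3361/3751 + 0) = 539/(3361/3751) = 539*(3751/3361) = 2021789/3361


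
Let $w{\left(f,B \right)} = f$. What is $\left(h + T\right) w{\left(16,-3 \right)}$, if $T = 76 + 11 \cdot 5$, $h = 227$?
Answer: $5728$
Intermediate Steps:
$T = 131$ ($T = 76 + 55 = 131$)
$\left(h + T\right) w{\left(16,-3 \right)} = \left(227 + 131\right) 16 = 358 \cdot 16 = 5728$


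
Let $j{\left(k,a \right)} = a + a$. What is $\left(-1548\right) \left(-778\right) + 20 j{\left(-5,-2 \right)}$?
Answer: $1204264$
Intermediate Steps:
$j{\left(k,a \right)} = 2 a$
$\left(-1548\right) \left(-778\right) + 20 j{\left(-5,-2 \right)} = \left(-1548\right) \left(-778\right) + 20 \cdot 2 \left(-2\right) = 1204344 + 20 \left(-4\right) = 1204344 - 80 = 1204264$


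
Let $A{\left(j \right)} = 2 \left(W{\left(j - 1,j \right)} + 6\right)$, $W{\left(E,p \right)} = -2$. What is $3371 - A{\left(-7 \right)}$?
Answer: $3363$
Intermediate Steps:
$A{\left(j \right)} = 8$ ($A{\left(j \right)} = 2 \left(-2 + 6\right) = 2 \cdot 4 = 8$)
$3371 - A{\left(-7 \right)} = 3371 - 8 = 3363$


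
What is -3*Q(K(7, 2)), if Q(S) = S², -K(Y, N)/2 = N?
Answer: -48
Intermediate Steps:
K(Y, N) = -2*N
-3*Q(K(7, 2)) = -3*(-2*2)² = -3*(-4)² = -3*16 = -48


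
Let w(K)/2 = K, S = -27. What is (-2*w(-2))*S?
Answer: -216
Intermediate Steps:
w(K) = 2*K
(-2*w(-2))*S = -4*(-2)*(-27) = -2*(-4)*(-27) = 8*(-27) = -216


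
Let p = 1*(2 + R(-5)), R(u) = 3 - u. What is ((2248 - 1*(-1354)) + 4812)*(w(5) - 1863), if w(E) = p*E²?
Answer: -13571782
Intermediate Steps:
p = 10 (p = 1*(2 + (3 - 1*(-5))) = 1*(2 + (3 + 5)) = 1*(2 + 8) = 1*10 = 10)
w(E) = 10*E²
((2248 - 1*(-1354)) + 4812)*(w(5) - 1863) = ((2248 - 1*(-1354)) + 4812)*(10*5² - 1863) = ((2248 + 1354) + 4812)*(10*25 - 1863) = (3602 + 4812)*(250 - 1863) = 8414*(-1613) = -13571782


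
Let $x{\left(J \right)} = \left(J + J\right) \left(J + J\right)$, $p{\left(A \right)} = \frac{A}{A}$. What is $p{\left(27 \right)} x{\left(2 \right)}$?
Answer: $16$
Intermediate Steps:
$p{\left(A \right)} = 1$
$x{\left(J \right)} = 4 J^{2}$ ($x{\left(J \right)} = 2 J 2 J = 4 J^{2}$)
$p{\left(27 \right)} x{\left(2 \right)} = 1 \cdot 4 \cdot 2^{2} = 1 \cdot 4 \cdot 4 = 1 \cdot 16 = 16$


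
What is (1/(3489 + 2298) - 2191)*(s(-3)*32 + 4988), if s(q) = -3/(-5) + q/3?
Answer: -35045629424/3215 ≈ -1.0901e+7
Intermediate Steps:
s(q) = 3/5 + q/3 (s(q) = -3*(-1/5) + q*(1/3) = 3/5 + q/3)
(1/(3489 + 2298) - 2191)*(s(-3)*32 + 4988) = (1/(3489 + 2298) - 2191)*((3/5 + (1/3)*(-3))*32 + 4988) = (1/5787 - 2191)*((3/5 - 1)*32 + 4988) = (1/5787 - 2191)*(-2/5*32 + 4988) = -12679316*(-64/5 + 4988)/5787 = -12679316/5787*24876/5 = -35045629424/3215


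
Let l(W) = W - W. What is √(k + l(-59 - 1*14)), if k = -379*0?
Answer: 0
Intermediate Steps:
k = 0
l(W) = 0
√(k + l(-59 - 1*14)) = √(0 + 0) = √0 = 0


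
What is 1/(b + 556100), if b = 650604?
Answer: 1/1206704 ≈ 8.2870e-7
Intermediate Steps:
1/(b + 556100) = 1/(650604 + 556100) = 1/1206704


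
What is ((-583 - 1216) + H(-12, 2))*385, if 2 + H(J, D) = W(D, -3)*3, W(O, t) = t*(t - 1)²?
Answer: -748825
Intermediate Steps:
W(O, t) = t*(-1 + t)²
H(J, D) = -146 (H(J, D) = -2 - 3*(-1 - 3)²*3 = -2 - 3*(-4)²*3 = -2 - 3*16*3 = -2 - 48*3 = -2 - 144 = -146)
((-583 - 1216) + H(-12, 2))*385 = ((-583 - 1216) - 146)*385 = (-1799 - 146)*385 = -1945*385 = -748825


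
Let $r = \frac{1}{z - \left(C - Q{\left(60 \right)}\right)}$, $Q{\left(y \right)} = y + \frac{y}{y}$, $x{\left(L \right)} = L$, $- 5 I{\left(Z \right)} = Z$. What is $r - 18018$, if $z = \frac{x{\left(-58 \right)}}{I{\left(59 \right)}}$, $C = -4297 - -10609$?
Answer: $- \frac{6639975401}{368519} \approx -18018.0$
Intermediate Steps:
$I{\left(Z \right)} = - \frac{Z}{5}$
$Q{\left(y \right)} = 1 + y$ ($Q{\left(y \right)} = y + 1 = 1 + y$)
$C = 6312$ ($C = -4297 + 10609 = 6312$)
$z = \frac{290}{59}$ ($z = - \frac{58}{\left(- \frac{1}{5}\right) 59} = - \frac{58}{- \frac{59}{5}} = \left(-58\right) \left(- \frac{5}{59}\right) = \frac{290}{59} \approx 4.9153$)
$r = - \frac{59}{368519}$ ($r = \frac{1}{\frac{290}{59} + \left(\left(1 + 60\right) - 6312\right)} = \frac{1}{\frac{290}{59} + \left(61 - 6312\right)} = \frac{1}{\frac{290}{59} - 6251} = \frac{1}{- \frac{368519}{59}} = - \frac{59}{368519} \approx -0.0001601$)
$r - 18018 = - \frac{59}{368519} - 18018 = - \frac{6639975401}{368519}$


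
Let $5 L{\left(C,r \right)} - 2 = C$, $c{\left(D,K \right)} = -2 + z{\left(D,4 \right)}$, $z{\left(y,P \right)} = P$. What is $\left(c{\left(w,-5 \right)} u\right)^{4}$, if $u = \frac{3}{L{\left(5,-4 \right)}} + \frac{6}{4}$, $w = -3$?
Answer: $\frac{6765201}{2401} \approx 2817.7$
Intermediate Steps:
$c{\left(D,K \right)} = 2$ ($c{\left(D,K \right)} = -2 + 4 = 2$)
$L{\left(C,r \right)} = \frac{2}{5} + \frac{C}{5}$
$u = \frac{51}{14}$ ($u = \frac{3}{\frac{2}{5} + \frac{1}{5} \cdot 5} + \frac{6}{4} = \frac{3}{\frac{2}{5} + 1} + 6 \cdot \frac{1}{4} = \frac{3}{\frac{7}{5}} + \frac{3}{2} = 3 \cdot \frac{5}{7} + \frac{3}{2} = \frac{15}{7} + \frac{3}{2} = \frac{51}{14} \approx 3.6429$)
$\left(c{\left(w,-5 \right)} u\right)^{4} = \left(2 \cdot \frac{51}{14}\right)^{4} = \left(\frac{51}{7}\right)^{4} = \frac{6765201}{2401}$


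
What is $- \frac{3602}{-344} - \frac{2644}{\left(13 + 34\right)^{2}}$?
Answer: $\frac{3523641}{379948} \approx 9.274$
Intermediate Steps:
$- \frac{3602}{-344} - \frac{2644}{\left(13 + 34\right)^{2}} = \left(-3602\right) \left(- \frac{1}{344}\right) - \frac{2644}{47^{2}} = \frac{1801}{172} - \frac{2644}{2209} = \frac{3523641}{379948}$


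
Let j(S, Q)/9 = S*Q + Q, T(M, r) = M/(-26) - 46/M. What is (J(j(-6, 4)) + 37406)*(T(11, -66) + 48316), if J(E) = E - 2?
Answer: 23378463828/13 ≈ 1.7983e+9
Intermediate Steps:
T(M, r) = -46/M - M/26 (T(M, r) = M*(-1/26) - 46/M = -M/26 - 46/M = -46/M - M/26)
j(S, Q) = 9*Q + 9*Q*S (j(S, Q) = 9*(S*Q + Q) = 9*(Q*S + Q) = 9*(Q + Q*S) = 9*Q + 9*Q*S)
J(E) = -2 + E
(J(j(-6, 4)) + 37406)*(T(11, -66) + 48316) = ((-2 + 9*4*(1 - 6)) + 37406)*((-46/11 - 1/26*11) + 48316) = ((-2 + 9*4*(-5)) + 37406)*((-46*1/11 - 11/26) + 48316) = ((-2 - 180) + 37406)*((-46/11 - 11/26) + 48316) = (-182 + 37406)*(-1317/286 + 48316) = 37224*(13817059/286) = 23378463828/13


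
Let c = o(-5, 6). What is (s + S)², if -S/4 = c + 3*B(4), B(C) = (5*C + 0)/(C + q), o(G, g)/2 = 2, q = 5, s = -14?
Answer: 28900/9 ≈ 3211.1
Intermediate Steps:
o(G, g) = 4 (o(G, g) = 2*2 = 4)
c = 4
B(C) = 5*C/(5 + C) (B(C) = (5*C + 0)/(C + 5) = (5*C)/(5 + C) = 5*C/(5 + C))
S = -128/3 (S = -4*(4 + 3*(5*4/(5 + 4))) = -4*(4 + 3*(5*4/9)) = -4*(4 + 3*(5*4*(⅑))) = -4*(4 + 3*(20/9)) = -4*(4 + 20/3) = -4*32/3 = -128/3 ≈ -42.667)
(s + S)² = (-14 - 128/3)² = (-170/3)² = 28900/9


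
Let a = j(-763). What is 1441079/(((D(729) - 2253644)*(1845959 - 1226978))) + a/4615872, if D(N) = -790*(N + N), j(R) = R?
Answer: -67291370750095/405411559283324352 ≈ -0.00016598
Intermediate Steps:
a = -763
D(N) = -1580*N
1441079/(((D(729) - 2253644)*(1845959 - 1226978))) + a/4615872 = 1441079/(((-1580*729 - 2253644)*(1845959 - 1226978))) - 763/4615872 = 1441079/(((-1151820 - 2253644)*618981)) - 763*1/4615872 = 1441079/((-3405464*618981)) - 763/4615872 = 1441079/(-2107917512184) - 763/4615872 = 1441079*(-1/2107917512184) - 763/4615872 = -1441079/2107917512184 - 763/4615872 = -67291370750095/405411559283324352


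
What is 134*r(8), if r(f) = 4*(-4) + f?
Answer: -1072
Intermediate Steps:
r(f) = -16 + f
134*r(8) = 134*(-16 + 8) = 134*(-8) = -1072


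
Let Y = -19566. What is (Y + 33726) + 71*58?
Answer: 18278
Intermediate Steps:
(Y + 33726) + 71*58 = (-19566 + 33726) + 71*58 = 14160 + 4118 = 18278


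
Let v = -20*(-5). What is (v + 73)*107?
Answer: 18511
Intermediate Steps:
v = 100
(v + 73)*107 = (100 + 73)*107 = 173*107 = 18511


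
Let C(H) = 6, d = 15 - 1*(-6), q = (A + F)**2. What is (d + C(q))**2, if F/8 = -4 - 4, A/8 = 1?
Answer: 729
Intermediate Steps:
A = 8 (A = 8*1 = 8)
F = -64 (F = 8*(-4 - 4) = 8*(-8) = -64)
q = 3136 (q = (8 - 64)**2 = (-56)**2 = 3136)
d = 21 (d = 15 + 6 = 21)
(d + C(q))**2 = (21 + 6)**2 = 27**2 = 729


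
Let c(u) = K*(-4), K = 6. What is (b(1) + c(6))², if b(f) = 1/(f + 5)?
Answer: 20449/36 ≈ 568.03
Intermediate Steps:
b(f) = 1/(5 + f)
c(u) = -24 (c(u) = 6*(-4) = -24)
(b(1) + c(6))² = (1/(5 + 1) - 24)² = (1/6 - 24)² = (⅙ - 24)² = (-143/6)² = 20449/36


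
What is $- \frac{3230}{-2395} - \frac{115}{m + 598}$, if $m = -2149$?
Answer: $\frac{1057031}{742929} \approx 1.4228$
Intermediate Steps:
$- \frac{3230}{-2395} - \frac{115}{m + 598} = - \frac{3230}{-2395} - \frac{115}{-2149 + 598} = \left(-3230\right) \left(- \frac{1}{2395}\right) - \frac{115}{-1551} = \frac{646}{479} - - \frac{115}{1551} = \frac{646}{479} + \frac{115}{1551} = \frac{1057031}{742929}$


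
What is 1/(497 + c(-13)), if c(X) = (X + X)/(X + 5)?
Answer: 4/2001 ≈ 0.0019990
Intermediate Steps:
c(X) = 2*X/(5 + X) (c(X) = (2*X)/(5 + X) = 2*X/(5 + X))
1/(497 + c(-13)) = 1/(497 + 2*(-13)/(5 - 13)) = 1/(497 + 2*(-13)/(-8)) = 1/(497 + 2*(-13)*(-⅛)) = 1/(497 + 13/4) = 1/(2001/4) = 4/2001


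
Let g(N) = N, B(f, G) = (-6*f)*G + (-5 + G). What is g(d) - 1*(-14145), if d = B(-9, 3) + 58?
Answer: 14363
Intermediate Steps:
B(f, G) = -5 + G - 6*G*f (B(f, G) = -6*G*f + (-5 + G) = -5 + G - 6*G*f)
d = 218 (d = (-5 + 3 - 6*3*(-9)) + 58 = (-5 + 3 + 162) + 58 = 160 + 58 = 218)
g(d) - 1*(-14145) = 218 - 1*(-14145) = 218 + 14145 = 14363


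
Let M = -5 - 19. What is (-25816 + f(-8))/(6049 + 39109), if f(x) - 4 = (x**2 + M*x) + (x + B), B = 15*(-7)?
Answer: -25669/45158 ≈ -0.56843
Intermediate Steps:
B = -105
M = -24
f(x) = -101 + x**2 - 23*x (f(x) = 4 + ((x**2 - 24*x) + (x - 105)) = 4 + ((x**2 - 24*x) + (-105 + x)) = 4 + (-105 + x**2 - 23*x) = -101 + x**2 - 23*x)
(-25816 + f(-8))/(6049 + 39109) = (-25816 + (-101 + (-8)**2 - 23*(-8)))/(6049 + 39109) = (-25816 + (-101 + 64 + 184))/45158 = (-25816 + 147)*(1/45158) = -25669*1/45158 = -25669/45158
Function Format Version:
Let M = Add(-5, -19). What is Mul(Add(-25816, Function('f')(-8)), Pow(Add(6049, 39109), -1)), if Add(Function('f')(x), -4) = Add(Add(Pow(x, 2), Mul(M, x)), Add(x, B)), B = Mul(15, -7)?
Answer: Rational(-25669, 45158) ≈ -0.56843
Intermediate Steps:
B = -105
M = -24
Function('f')(x) = Add(-101, Pow(x, 2), Mul(-23, x)) (Function('f')(x) = Add(4, Add(Add(Pow(x, 2), Mul(-24, x)), Add(x, -105))) = Add(4, Add(Add(Pow(x, 2), Mul(-24, x)), Add(-105, x))) = Add(4, Add(-105, Pow(x, 2), Mul(-23, x))) = Add(-101, Pow(x, 2), Mul(-23, x)))
Mul(Add(-25816, Function('f')(-8)), Pow(Add(6049, 39109), -1)) = Mul(Add(-25816, Add(-101, Pow(-8, 2), Mul(-23, -8))), Pow(Add(6049, 39109), -1)) = Mul(Add(-25816, Add(-101, 64, 184)), Pow(45158, -1)) = Mul(Add(-25816, 147), Rational(1, 45158)) = Mul(-25669, Rational(1, 45158)) = Rational(-25669, 45158)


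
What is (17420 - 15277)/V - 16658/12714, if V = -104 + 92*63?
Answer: -33785617/36184044 ≈ -0.93372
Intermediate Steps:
V = 5692 (V = -104 + 5796 = 5692)
(17420 - 15277)/V - 16658/12714 = (17420 - 15277)/5692 - 16658/12714 = 2143*(1/5692) - 16658*1/12714 = 2143/5692 - 8329/6357 = -33785617/36184044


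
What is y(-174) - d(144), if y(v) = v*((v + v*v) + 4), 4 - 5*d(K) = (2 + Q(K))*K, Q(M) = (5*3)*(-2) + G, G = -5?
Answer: -26196976/5 ≈ -5.2394e+6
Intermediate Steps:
Q(M) = -35 (Q(M) = (5*3)*(-2) - 5 = 15*(-2) - 5 = -30 - 5 = -35)
d(K) = 4/5 + 33*K/5 (d(K) = 4/5 - (2 - 35)*K/5 = 4/5 - (-33)*K/5 = 4/5 + 33*K/5)
y(v) = v*(4 + v + v**2) (y(v) = v*((v + v**2) + 4) = v*(4 + v + v**2))
y(-174) - d(144) = -174*(4 - 174 + (-174)**2) - (4/5 + (33/5)*144) = -174*(4 - 174 + 30276) - (4/5 + 4752/5) = -174*30106 - 1*4756/5 = -5238444 - 4756/5 = -26196976/5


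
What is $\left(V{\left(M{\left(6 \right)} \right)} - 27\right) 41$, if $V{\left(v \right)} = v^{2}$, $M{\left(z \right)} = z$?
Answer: $369$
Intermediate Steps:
$\left(V{\left(M{\left(6 \right)} \right)} - 27\right) 41 = \left(6^{2} - 27\right) 41 = \left(36 - 27\right) 41 = 9 \cdot 41 = 369$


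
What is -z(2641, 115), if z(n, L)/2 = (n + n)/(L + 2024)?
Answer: -10564/2139 ≈ -4.9388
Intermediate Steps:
z(n, L) = 4*n/(2024 + L) (z(n, L) = 2*((n + n)/(L + 2024)) = 2*((2*n)/(2024 + L)) = 2*(2*n/(2024 + L)) = 4*n/(2024 + L))
-z(2641, 115) = -4*2641/(2024 + 115) = -4*2641/2139 = -1*10564/2139 = -10564/2139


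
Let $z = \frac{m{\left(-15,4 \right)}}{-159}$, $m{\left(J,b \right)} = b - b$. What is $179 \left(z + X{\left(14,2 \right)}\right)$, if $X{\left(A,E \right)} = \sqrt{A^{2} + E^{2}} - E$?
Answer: $-358 + 1790 \sqrt{2} \approx 2173.4$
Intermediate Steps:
$m{\left(J,b \right)} = 0$
$z = 0$ ($z = \frac{0}{-159} = 0 \left(- \frac{1}{159}\right) = 0$)
$179 \left(z + X{\left(14,2 \right)}\right) = 179 \left(0 + \left(\sqrt{14^{2} + 2^{2}} - 2\right)\right) = 179 \left(0 - \left(2 - \sqrt{196 + 4}\right)\right) = 179 \left(0 - \left(2 - \sqrt{200}\right)\right) = 179 \left(0 - \left(2 - 10 \sqrt{2}\right)\right) = 179 \left(-2 + 10 \sqrt{2}\right) = -358 + 1790 \sqrt{2}$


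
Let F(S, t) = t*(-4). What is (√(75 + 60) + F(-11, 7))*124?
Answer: -3472 + 372*√15 ≈ -2031.3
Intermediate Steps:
F(S, t) = -4*t
(√(75 + 60) + F(-11, 7))*124 = (√(75 + 60) - 4*7)*124 = (√135 - 28)*124 = (3*√15 - 28)*124 = (-28 + 3*√15)*124 = -3472 + 372*√15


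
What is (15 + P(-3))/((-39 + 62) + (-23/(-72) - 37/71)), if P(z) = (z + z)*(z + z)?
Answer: 260712/116545 ≈ 2.2370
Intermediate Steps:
P(z) = 4*z² (P(z) = (2*z)*(2*z) = 4*z²)
(15 + P(-3))/((-39 + 62) + (-23/(-72) - 37/71)) = (15 + 4*(-3)²)/((-39 + 62) + (-23/(-72) - 37/71)) = (15 + 4*9)/(23 + (-23*(-1/72) - 37*1/71)) = (15 + 36)/(23 + (23/72 - 37/71)) = 51/(23 - 1031/5112) = 51/(116545/5112) = 51*(5112/116545) = 260712/116545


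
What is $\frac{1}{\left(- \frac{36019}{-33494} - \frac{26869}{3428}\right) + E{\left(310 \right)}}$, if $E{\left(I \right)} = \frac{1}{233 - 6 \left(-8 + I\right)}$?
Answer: $- \frac{90648362564}{613086121799} \approx -0.14786$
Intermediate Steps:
$E{\left(I \right)} = \frac{1}{281 - 6 I}$ ($E{\left(I \right)} = \frac{1}{233 - \left(-48 + 6 I\right)} = \frac{1}{281 - 6 I}$)
$\frac{1}{\left(- \frac{36019}{-33494} - \frac{26869}{3428}\right) + E{\left(310 \right)}} = \frac{1}{\left(- \frac{36019}{-33494} - \frac{26869}{3428}\right) - \frac{1}{-281 + 6 \cdot 310}} = \frac{1}{\left(\left(-36019\right) \left(- \frac{1}{33494}\right) - \frac{26869}{3428}\right) - \frac{1}{-281 + 1860}} = \frac{1}{\left(\frac{36019}{33494} - \frac{26869}{3428}\right) - \frac{1}{1579}} = \frac{1}{- \frac{388238577}{57408716} - \frac{1}{1579}} = \frac{1}{- \frac{613086121799}{90648362564}} = - \frac{90648362564}{613086121799}$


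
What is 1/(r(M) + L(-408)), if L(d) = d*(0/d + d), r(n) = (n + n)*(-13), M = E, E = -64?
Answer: 1/168128 ≈ 5.9478e-6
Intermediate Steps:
M = -64
r(n) = -26*n (r(n) = (2*n)*(-13) = -26*n)
L(d) = d² (L(d) = d*(0 + d) = d*d = d²)
1/(r(M) + L(-408)) = 1/(-26*(-64) + (-408)²) = 1/(1664 + 166464) = 1/168128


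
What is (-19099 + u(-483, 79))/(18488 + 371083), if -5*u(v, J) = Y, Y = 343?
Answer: -31946/649285 ≈ -0.049202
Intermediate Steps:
u(v, J) = -343/5 (u(v, J) = -⅕*343 = -343/5)
(-19099 + u(-483, 79))/(18488 + 371083) = (-19099 - 343/5)/(18488 + 371083) = -95838/5/389571 = -95838/5*1/389571 = -31946/649285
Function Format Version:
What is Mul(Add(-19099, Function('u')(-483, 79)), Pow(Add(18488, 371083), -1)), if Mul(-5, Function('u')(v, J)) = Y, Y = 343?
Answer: Rational(-31946, 649285) ≈ -0.049202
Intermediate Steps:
Function('u')(v, J) = Rational(-343, 5) (Function('u')(v, J) = Mul(Rational(-1, 5), 343) = Rational(-343, 5))
Mul(Add(-19099, Function('u')(-483, 79)), Pow(Add(18488, 371083), -1)) = Mul(Add(-19099, Rational(-343, 5)), Pow(Add(18488, 371083), -1)) = Mul(Rational(-95838, 5), Pow(389571, -1)) = Mul(Rational(-95838, 5), Rational(1, 389571)) = Rational(-31946, 649285)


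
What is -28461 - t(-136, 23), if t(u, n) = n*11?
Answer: -28714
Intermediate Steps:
t(u, n) = 11*n
-28461 - t(-136, 23) = -28461 - 11*23 = -28461 - 1*253 = -28461 - 253 = -28714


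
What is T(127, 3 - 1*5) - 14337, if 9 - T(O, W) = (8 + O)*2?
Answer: -14598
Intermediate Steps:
T(O, W) = -7 - 2*O (T(O, W) = 9 - (8 + O)*2 = 9 - (16 + 2*O) = 9 + (-16 - 2*O) = -7 - 2*O)
T(127, 3 - 1*5) - 14337 = (-7 - 2*127) - 14337 = (-7 - 254) - 14337 = -261 - 14337 = -14598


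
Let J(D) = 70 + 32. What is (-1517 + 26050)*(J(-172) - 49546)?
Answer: -1213009652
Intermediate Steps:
J(D) = 102
(-1517 + 26050)*(J(-172) - 49546) = (-1517 + 26050)*(102 - 49546) = 24533*(-49444) = -1213009652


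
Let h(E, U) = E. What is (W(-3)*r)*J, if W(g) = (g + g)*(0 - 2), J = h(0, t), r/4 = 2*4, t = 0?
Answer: 0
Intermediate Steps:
r = 32 (r = 4*(2*4) = 4*8 = 32)
J = 0
W(g) = -4*g (W(g) = (2*g)*(-2) = -4*g)
(W(-3)*r)*J = (-4*(-3)*32)*0 = (12*32)*0 = 384*0 = 0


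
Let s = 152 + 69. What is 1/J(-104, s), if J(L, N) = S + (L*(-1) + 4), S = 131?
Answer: 1/239 ≈ 0.0041841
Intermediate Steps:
s = 221
J(L, N) = 135 - L (J(L, N) = 131 + (L*(-1) + 4) = 131 + (-L + 4) = 131 + (4 - L) = 135 - L)
1/J(-104, s) = 1/(135 - 1*(-104)) = 1/(135 + 104) = 1/239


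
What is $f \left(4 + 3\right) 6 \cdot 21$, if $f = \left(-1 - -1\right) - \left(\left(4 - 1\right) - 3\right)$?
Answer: $0$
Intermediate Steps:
$f = 0$ ($f = \left(-1 + 1\right) - \left(3 - 3\right) = 0 - 0 = 0 + 0 = 0$)
$f \left(4 + 3\right) 6 \cdot 21 = 0 \left(4 + 3\right) 6 \cdot 21 = 0 \cdot 7 \cdot 6 \cdot 21 = 0 \cdot 42 \cdot 21 = 0 \cdot 21 = 0$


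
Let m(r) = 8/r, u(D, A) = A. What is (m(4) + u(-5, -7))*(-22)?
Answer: 110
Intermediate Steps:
(m(4) + u(-5, -7))*(-22) = (8/4 - 7)*(-22) = (8*(1/4) - 7)*(-22) = (2 - 7)*(-22) = -5*(-22) = 110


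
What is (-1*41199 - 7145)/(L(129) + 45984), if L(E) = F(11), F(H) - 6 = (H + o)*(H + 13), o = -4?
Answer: -24172/23079 ≈ -1.0474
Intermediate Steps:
F(H) = 6 + (-4 + H)*(13 + H) (F(H) = 6 + (H - 4)*(H + 13) = 6 + (-4 + H)*(13 + H))
L(E) = 174 (L(E) = -46 + 11² + 9*11 = -46 + 121 + 99 = 174)
(-1*41199 - 7145)/(L(129) + 45984) = (-1*41199 - 7145)/(174 + 45984) = (-41199 - 7145)/46158 = -48344*1/46158 = -24172/23079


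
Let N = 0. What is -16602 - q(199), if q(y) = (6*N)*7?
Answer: -16602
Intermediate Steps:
q(y) = 0 (q(y) = (6*0)*7 = 0*7 = 0)
-16602 - q(199) = -16602 - 1*0 = -16602 + 0 = -16602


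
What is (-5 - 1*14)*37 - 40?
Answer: -743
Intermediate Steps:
(-5 - 1*14)*37 - 40 = (-5 - 14)*37 - 40 = -19*37 - 40 = -703 - 40 = -743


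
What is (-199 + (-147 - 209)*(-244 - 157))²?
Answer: 20322498249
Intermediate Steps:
(-199 + (-147 - 209)*(-244 - 157))² = (-199 - 356*(-401))² = (-199 + 142756)² = 142557² = 20322498249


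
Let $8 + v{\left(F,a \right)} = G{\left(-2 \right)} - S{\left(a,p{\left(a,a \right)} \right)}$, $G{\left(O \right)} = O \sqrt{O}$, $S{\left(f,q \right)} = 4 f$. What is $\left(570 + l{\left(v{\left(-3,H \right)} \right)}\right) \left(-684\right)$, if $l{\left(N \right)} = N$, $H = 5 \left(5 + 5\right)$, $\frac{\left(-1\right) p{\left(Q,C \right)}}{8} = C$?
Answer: $-247608 + 1368 i \sqrt{2} \approx -2.4761 \cdot 10^{5} + 1934.6 i$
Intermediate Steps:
$p{\left(Q,C \right)} = - 8 C$
$H = 50$ ($H = 5 \cdot 10 = 50$)
$G{\left(O \right)} = O^{\frac{3}{2}}$
$v{\left(F,a \right)} = -8 - 4 a - 2 i \sqrt{2}$ ($v{\left(F,a \right)} = -8 + \left(\left(-2\right)^{\frac{3}{2}} - 4 a\right) = -8 - \left(4 a + 2 i \sqrt{2}\right) = -8 - 4 a - 2 i \sqrt{2}$)
$\left(570 + l{\left(v{\left(-3,H \right)} \right)}\right) \left(-684\right) = \left(570 - \left(208 + 2 i \sqrt{2}\right)\right) \left(-684\right) = \left(362 - 2 i \sqrt{2}\right) \left(-684\right) = -247608 + 1368 i \sqrt{2}$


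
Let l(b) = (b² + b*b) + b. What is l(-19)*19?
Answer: 13357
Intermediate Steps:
l(b) = b + 2*b² (l(b) = (b² + b²) + b = 2*b² + b = b + 2*b²)
l(-19)*19 = -19*(1 + 2*(-19))*19 = -19*(1 - 38)*19 = -19*(-37)*19 = 703*19 = 13357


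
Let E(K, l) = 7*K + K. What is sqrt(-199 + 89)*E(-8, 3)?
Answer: -64*I*sqrt(110) ≈ -671.24*I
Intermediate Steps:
E(K, l) = 8*K
sqrt(-199 + 89)*E(-8, 3) = sqrt(-199 + 89)*(8*(-8)) = sqrt(-110)*(-64) = (I*sqrt(110))*(-64) = -64*I*sqrt(110)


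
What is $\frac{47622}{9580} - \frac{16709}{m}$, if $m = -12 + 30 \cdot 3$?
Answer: $- \frac{19544713}{93405} \approx -209.25$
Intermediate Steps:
$m = 78$ ($m = -12 + 90 = 78$)
$\frac{47622}{9580} - \frac{16709}{m} = \frac{47622}{9580} - \frac{16709}{78} = 47622 \cdot \frac{1}{9580} - \frac{16709}{78} = \frac{23811}{4790} - \frac{16709}{78} = - \frac{19544713}{93405}$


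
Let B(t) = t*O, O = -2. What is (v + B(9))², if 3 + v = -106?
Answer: 16129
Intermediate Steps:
v = -109 (v = -3 - 106 = -109)
B(t) = -2*t (B(t) = t*(-2) = -2*t)
(v + B(9))² = (-109 - 2*9)² = (-109 - 18)² = (-127)² = 16129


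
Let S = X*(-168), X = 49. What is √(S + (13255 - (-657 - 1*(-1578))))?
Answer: √4102 ≈ 64.047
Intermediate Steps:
S = -8232 (S = 49*(-168) = -8232)
√(S + (13255 - (-657 - 1*(-1578)))) = √(-8232 + (13255 - (-657 - 1*(-1578)))) = √(-8232 + (13255 - (-657 + 1578))) = √(-8232 + (13255 - 1*921)) = √(-8232 + (13255 - 921)) = √(-8232 + 12334) = √4102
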